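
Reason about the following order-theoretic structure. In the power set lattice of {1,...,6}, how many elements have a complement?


An element a is complemented if some b has a meet b = bottom, a join b = top.
every subset A has complement S\A, so all elements are complemented.
Complemented elements: {}, {1}, {2}, {3}, {4}, {5}, ... (58 more)
Count: 64


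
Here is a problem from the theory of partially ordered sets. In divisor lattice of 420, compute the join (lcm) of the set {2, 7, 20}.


In a divisor lattice, join = lcm (least common multiple).
Compute lcm iteratively: start with first element, then lcm(current, next).
Elements: [2, 7, 20]
lcm(2,7) = 14
lcm(14,20) = 140
Final lcm = 140


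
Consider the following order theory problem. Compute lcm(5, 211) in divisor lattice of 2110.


In a divisor lattice, join = lcm (least common multiple).
gcd(5,211) = 1
lcm(5,211) = 5*211/gcd = 1055/1 = 1055


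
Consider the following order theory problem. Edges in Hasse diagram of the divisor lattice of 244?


A cover relation a -< b holds when a < b with no c strictly between.
Cover relations:
  1 -< 2
  1 -< 61
  2 -< 4
  2 -< 122
  4 -< 244
  61 -< 122
  122 -< 244
Total: 7


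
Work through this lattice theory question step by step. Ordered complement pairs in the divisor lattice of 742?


Complement pair (a,b): a meet b = bottom, a join b = top.
Here: gcd(a,b)=1 and lcm(a,b)=742, i.e. a*b=742 with a,b coprime.
Pairs found: (1,742), (2,371), (7,106), (14,53), ... (4 more)
Total ordered pairs: 8


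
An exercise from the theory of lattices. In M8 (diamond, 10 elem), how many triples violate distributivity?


Distributive law: a ^ (b v c) = (a ^ b) v (a ^ c).
Check all 10^3 = 1000 ordered triples (a,b,c).
  e.g. a=a1, b=a2, c=a3: lhs=a1 != rhs=0
  e.g. a=a1, b=a2, c=a4: lhs=a1 != rhs=0
Total violating triples: 336


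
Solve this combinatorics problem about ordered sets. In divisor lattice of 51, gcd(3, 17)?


Meet=gcd.
gcd(3,17)=1


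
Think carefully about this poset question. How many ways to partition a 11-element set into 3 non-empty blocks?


S(n,k) = k*S(n-1,k) + S(n-1,k-1).
S(10,3) = 9330, S(10,2) = 511
S(11,3) = 3*9330 + 511 = 27990 + 511
S(11,3) = 28501


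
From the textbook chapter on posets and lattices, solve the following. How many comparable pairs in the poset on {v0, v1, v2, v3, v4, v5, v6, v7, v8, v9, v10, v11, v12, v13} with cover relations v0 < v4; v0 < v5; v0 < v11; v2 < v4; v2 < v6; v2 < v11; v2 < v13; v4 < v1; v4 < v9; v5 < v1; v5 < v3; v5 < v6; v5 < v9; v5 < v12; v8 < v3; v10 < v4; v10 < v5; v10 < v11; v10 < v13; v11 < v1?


A comparable pair {a,b} has a < b or b < a in the order.
Count unordered pairs where one element is strictly below the other.
Examples: {v0,v1}, {v0,v3}, {v0,v4}, {v0,v5}, ...
Total comparable pairs: 32


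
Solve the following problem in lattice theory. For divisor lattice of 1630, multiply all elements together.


Divisors of 1630: [1, 2, 5, 10, 163, 326, 815, 1630]
Product = n^(d(n)/2) = 1630^(8/2)
Product = 7059117610000


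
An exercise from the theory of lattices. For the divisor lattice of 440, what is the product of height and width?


Height = length of longest chain minus 1; width = size of largest antichain.
A maximum chain: 1 | 11 | 55 | 110 | 220 | 440  (height 5).
A maximum antichain: {4, 10, 22, 55}  (width 4).
Product = 5 * 4 = 20


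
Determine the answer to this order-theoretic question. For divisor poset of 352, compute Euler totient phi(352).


phi(n) = n * prod_{p|n} (1 - 1/p).
Prime divisors of 352: [2, 11]
phi(352) = 352 * (1 - 1/2) * (1 - 1/11)
phi(352) = 160


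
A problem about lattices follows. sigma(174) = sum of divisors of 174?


sigma(n) = sum of divisors.
Divisors of 174: [1, 2, 3, 6, 29, 58, 87, 174]
Sum = 360


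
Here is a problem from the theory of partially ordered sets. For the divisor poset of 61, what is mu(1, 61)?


In a divisor lattice, mu(a,b) = mu(b/a) where mu is the classical Mobius function.
b/a = 61/1 = 61
Prime factorization of 61: primes [61]
61 is squarefree with 1 prime factor(s), so mu(61) = (-1)^1 = -1


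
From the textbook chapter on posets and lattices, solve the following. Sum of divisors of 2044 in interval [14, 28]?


Interval [14,28] in divisors of 2044: [14, 28]
Sum = 42


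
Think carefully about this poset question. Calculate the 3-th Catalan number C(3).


C(n) = C(2n, n) / (n+1).
C(6, 3) = 20
C(3) = 20 / 4 = 5


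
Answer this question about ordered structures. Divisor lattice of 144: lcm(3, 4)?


Join=lcm.
gcd(3,4)=1
lcm=12


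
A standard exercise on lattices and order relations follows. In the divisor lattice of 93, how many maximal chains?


A maximal chain goes from the minimum element to a maximal element via cover relations.
Counting all min-to-max paths in the cover graph.
Total maximal chains: 2


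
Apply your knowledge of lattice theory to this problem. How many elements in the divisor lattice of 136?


Divisors of 136: [1, 2, 4, 8, 17, 34, 68, 136]
Count: 8


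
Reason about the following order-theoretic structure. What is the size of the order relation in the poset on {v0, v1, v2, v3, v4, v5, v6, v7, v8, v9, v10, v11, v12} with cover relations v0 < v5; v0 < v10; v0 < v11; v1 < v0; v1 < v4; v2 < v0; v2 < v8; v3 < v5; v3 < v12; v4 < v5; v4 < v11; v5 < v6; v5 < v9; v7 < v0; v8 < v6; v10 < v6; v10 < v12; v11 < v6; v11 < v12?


The order relation is {(a,b) : a <= b}, reflexive so it includes (a,a).
Examples: (v0,v0), (v0,v10), (v0,v11), (v0,v12), (v0,v5), ...
Total ordered pairs: 58


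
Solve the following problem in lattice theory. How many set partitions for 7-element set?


B(n) = number of set partitions of an n-element set.
B(n) satisfies the recurrence: B(n+1) = sum_k C(n,k)*B(k).
B(7) = 877


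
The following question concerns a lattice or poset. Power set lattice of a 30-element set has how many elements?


Power set = 2^n.
2^30 = 1073741824


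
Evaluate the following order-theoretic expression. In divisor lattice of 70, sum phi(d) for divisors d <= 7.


Divisors of 70 up to 7: [1, 2, 5, 7]
phi values: [1, 1, 4, 6]
Sum = 12


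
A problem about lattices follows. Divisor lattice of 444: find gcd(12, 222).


In a divisor lattice, meet = gcd (greatest common divisor).
By Euclidean algorithm or factoring: gcd(12,222) = 6


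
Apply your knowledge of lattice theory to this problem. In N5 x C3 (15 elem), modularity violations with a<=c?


Modular law: if a <= c then a v (b ^ c) = (a v b) ^ c.
Check all triples (a,b,c) with a <= c among 15 elements.
  e.g. a=(a,0), b=(c,0), c=(b,0): lhs=(a,0) != rhs=(b,0)
  e.g. a=(a,0), b=(c,1), c=(b,0): lhs=(a,0) != rhs=(b,0)
Total violating triples: 18


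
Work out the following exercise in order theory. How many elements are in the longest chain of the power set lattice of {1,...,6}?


A chain is a totally ordered subset; we count the number of elements in a maximum chain.
Compute, for each element x, the size of the longest chain ending at x:
  {}: 1
  {1}: 2
  {2}: 2
  {3}: 2
  {4}: 2
  {5}: 2
  ...
A maximum chain: {} < {1} < {1,2} < {1,2,3} < {1,2,3,4} < {1,2,3,4,5} < {1,2,3,4,5,6}
Number of elements in the longest chain: 7


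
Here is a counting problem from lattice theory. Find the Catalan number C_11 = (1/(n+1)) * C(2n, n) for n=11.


C(n) = C(2n, n) / (n+1).
C(22, 11) = 705432
C(11) = 705432 / 12 = 58786


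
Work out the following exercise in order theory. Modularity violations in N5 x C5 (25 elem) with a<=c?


Modular law: if a <= c then a v (b ^ c) = (a v b) ^ c.
Check all triples (a,b,c) with a <= c among 25 elements.
  e.g. a=(a,0), b=(c,0), c=(b,0): lhs=(a,0) != rhs=(b,0)
  e.g. a=(a,0), b=(c,1), c=(b,0): lhs=(a,0) != rhs=(b,0)
Total violating triples: 75


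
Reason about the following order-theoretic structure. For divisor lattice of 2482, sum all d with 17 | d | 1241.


Interval [17,1241] in divisors of 2482: [17, 1241]
Sum = 1258


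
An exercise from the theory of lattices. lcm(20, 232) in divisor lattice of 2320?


Join=lcm.
gcd(20,232)=4
lcm=1160


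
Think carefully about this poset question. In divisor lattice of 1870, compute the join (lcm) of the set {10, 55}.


In a divisor lattice, join = lcm (least common multiple).
Compute lcm iteratively: start with first element, then lcm(current, next).
Elements: [10, 55]
lcm(10,55) = 110
Final lcm = 110


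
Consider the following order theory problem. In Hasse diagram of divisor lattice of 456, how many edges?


A cover relation a -< b holds when a < b with no c strictly between.
Cover relations:
  1 -< 2
  1 -< 3
  1 -< 19
  2 -< 4
  2 -< 6
  2 -< 38
  3 -< 6
  3 -< 57
  ...20 more
Total: 28


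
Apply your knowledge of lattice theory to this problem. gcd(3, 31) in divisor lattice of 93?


Meet=gcd.
gcd(3,31)=1


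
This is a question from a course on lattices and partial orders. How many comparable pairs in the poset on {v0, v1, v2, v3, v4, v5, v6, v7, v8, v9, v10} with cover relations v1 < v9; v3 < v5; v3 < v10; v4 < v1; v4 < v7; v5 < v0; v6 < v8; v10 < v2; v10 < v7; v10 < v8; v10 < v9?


A comparable pair {a,b} has a < b or b < a in the order.
Count unordered pairs where one element is strictly below the other.
Examples: {v0,v3}, {v0,v5}, {v1,v4}, {v1,v9}, ...
Total comparable pairs: 17


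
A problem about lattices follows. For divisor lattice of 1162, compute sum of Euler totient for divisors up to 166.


Divisors of 1162 up to 166: [1, 2, 7, 14, 83, 166]
phi values: [1, 1, 6, 6, 82, 82]
Sum = 178


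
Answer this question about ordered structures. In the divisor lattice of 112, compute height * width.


Height = length of longest chain minus 1; width = size of largest antichain.
A maximum chain: 1 | 7 | 14 | 28 | 56 | 112  (height 5).
A maximum antichain: {2, 7}  (width 2).
Product = 5 * 2 = 10


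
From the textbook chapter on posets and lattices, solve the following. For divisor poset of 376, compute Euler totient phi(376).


phi(n) = n * prod_{p|n} (1 - 1/p).
Prime divisors of 376: [2, 47]
phi(376) = 376 * (1 - 1/2) * (1 - 1/47)
phi(376) = 184


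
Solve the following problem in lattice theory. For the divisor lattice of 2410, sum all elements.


sigma(n) = sum of divisors.
Divisors of 2410: [1, 2, 5, 10, 241, 482, 1205, 2410]
Sum = 4356


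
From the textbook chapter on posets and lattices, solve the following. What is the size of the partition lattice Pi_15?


B(n) = number of set partitions of an n-element set.
B(n) satisfies the recurrence: B(n+1) = sum_k C(n,k)*B(k).
B(15) = 1382958545


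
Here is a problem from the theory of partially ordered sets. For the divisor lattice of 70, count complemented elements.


An element a is complemented if some b has a meet b = bottom, a join b = top.
a is complemented iff gcd(a, n/a)=1, i.e. a is a unitary divisor of 70.
Complemented elements: 1, 2, 5, 7, 10, 14, ... (2 more)
Count: 8


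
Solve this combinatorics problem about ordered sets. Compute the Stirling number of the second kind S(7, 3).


S(n,k) = k*S(n-1,k) + S(n-1,k-1).
S(6,3) = 90, S(6,2) = 31
S(7,3) = 3*90 + 31 = 270 + 31
S(7,3) = 301


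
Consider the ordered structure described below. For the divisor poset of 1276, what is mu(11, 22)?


In a divisor lattice, mu(a,b) = mu(b/a) where mu is the classical Mobius function.
b/a = 22/11 = 2
Prime factorization of 2: primes [2]
2 is squarefree with 1 prime factor(s), so mu(2) = (-1)^1 = -1


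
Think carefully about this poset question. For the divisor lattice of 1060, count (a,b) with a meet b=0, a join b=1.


Complement pair (a,b): a meet b = bottom, a join b = top.
Here: gcd(a,b)=1 and lcm(a,b)=1060, i.e. a*b=1060 with a,b coprime.
Pairs found: (1,1060), (4,265), (5,212), (20,53), ... (4 more)
Total ordered pairs: 8


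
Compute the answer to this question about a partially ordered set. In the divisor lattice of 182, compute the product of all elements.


Divisors of 182: [1, 2, 7, 13, 14, 26, 91, 182]
Product = n^(d(n)/2) = 182^(8/2)
Product = 1097199376


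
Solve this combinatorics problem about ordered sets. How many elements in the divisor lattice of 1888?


Divisors of 1888: [1, 2, 4, 8, 16, 32, 59, 118, 236, 472, 944, 1888]
Count: 12


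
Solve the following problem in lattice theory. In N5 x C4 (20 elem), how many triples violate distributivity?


Distributive law: a ^ (b v c) = (a ^ b) v (a ^ c).
Check all 20^3 = 8000 ordered triples (a,b,c).
  e.g. a=(b,0), b=(a,0), c=(c,0): lhs=(b,0) != rhs=(a,0)
  e.g. a=(b,0), b=(a,0), c=(c,1): lhs=(b,0) != rhs=(a,0)
Total violating triples: 128


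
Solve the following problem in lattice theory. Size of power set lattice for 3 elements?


Power set = 2^n.
2^3 = 8


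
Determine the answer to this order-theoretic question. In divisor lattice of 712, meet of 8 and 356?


In a divisor lattice, meet = gcd (greatest common divisor).
By Euclidean algorithm or factoring: gcd(8,356) = 4


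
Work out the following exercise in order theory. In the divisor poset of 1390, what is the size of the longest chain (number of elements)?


A chain is a totally ordered subset; we count the number of elements in a maximum chain.
Compute, for each element x, the size of the longest chain ending at x:
  1: 1
  2: 2
  5: 2
  139: 2
  10: 3
  278: 3
  ...
A maximum chain: 1 < 2 < 10 < 1390
Number of elements in the longest chain: 4


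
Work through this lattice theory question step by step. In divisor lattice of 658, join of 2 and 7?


In a divisor lattice, join = lcm (least common multiple).
gcd(2,7) = 1
lcm(2,7) = 2*7/gcd = 14/1 = 14


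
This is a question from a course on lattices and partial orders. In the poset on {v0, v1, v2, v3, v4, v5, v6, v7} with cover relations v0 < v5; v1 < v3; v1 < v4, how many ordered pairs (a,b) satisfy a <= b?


The order relation is {(a,b) : a <= b}, reflexive so it includes (a,a).
Examples: (v0,v0), (v0,v5), (v1,v1), (v1,v3), (v1,v4), ...
Total ordered pairs: 11


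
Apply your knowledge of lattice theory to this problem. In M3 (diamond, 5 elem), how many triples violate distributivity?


Distributive law: a ^ (b v c) = (a ^ b) v (a ^ c).
Check all 5^3 = 125 ordered triples (a,b,c).
  e.g. a=a1, b=a2, c=a3: lhs=a1 != rhs=0
  e.g. a=a1, b=a3, c=a2: lhs=a1 != rhs=0
Total violating triples: 6


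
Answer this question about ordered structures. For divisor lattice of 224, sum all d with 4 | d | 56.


Interval [4,56] in divisors of 224: [4, 8, 28, 56]
Sum = 96


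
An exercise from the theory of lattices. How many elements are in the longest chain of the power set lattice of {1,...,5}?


A chain is a totally ordered subset; we count the number of elements in a maximum chain.
Compute, for each element x, the size of the longest chain ending at x:
  {}: 1
  {1}: 2
  {2}: 2
  {3}: 2
  {4}: 2
  {5}: 2
  ...
A maximum chain: {} < {1} < {1,2} < {1,2,3} < {1,2,3,4} < {1,2,3,4,5}
Number of elements in the longest chain: 6


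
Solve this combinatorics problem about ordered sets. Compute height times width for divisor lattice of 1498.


Height = length of longest chain minus 1; width = size of largest antichain.
A maximum chain: 1 | 107 | 749 | 1498  (height 3).
A maximum antichain: {2, 7, 107}  (width 3).
Product = 3 * 3 = 9


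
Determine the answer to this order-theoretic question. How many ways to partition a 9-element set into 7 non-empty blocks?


S(n,k) = k*S(n-1,k) + S(n-1,k-1).
S(8,7) = 28, S(8,6) = 266
S(9,7) = 7*28 + 266 = 196 + 266
S(9,7) = 462


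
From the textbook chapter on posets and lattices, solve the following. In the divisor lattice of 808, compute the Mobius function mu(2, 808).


In a divisor lattice, mu(a,b) = mu(b/a) where mu is the classical Mobius function.
b/a = 808/2 = 404
Prime factorization of 404: primes [2, 101]
404 is not squarefree, so mu(404) = 0


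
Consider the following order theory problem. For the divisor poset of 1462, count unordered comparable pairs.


A comparable pair {a,b} has a < b or b < a in the order.
Count unordered pairs where one element is strictly below the other.
Examples: {1,2}, {1,17}, {1,34}, {1,43}, ...
Total comparable pairs: 19


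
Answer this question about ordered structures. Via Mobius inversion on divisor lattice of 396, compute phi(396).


phi(n) = n * prod_{p|n} (1 - 1/p).
Prime divisors of 396: [2, 3, 11]
phi(396) = 396 * (1 - 1/2) * (1 - 1/3) * (1 - 1/11)
phi(396) = 120


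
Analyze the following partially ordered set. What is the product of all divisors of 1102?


Divisors of 1102: [1, 2, 19, 29, 38, 58, 551, 1102]
Product = n^(d(n)/2) = 1102^(8/2)
Product = 1474777075216


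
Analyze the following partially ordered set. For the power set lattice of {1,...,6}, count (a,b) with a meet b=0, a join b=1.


Complement pair (a,b): a meet b = bottom, a join b = top.
Here: A intersect B = {} and A union B = {1,...,6}.
Pairs found: ({},{1,2,3,4,5,6}), ({1},{2,3,4,5,6}), ({2},{1,3,4,5,6}), ({3},{1,2,4,5,6}), ... (60 more)
Total ordered pairs: 64


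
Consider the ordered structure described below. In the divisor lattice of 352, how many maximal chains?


A maximal chain goes from the minimum element to a maximal element via cover relations.
Counting all min-to-max paths in the cover graph.
Total maximal chains: 6


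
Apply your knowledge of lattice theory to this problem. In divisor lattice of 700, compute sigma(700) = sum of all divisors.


sigma(n) = sum of divisors.
Divisors of 700: [1, 2, 4, 5, 7, 10, 14, 20, 25, 28, 35, 50, 70, 100, 140, 175, 350, 700]
Sum = 1736


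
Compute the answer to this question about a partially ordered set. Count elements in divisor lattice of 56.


Divisors of 56: [1, 2, 4, 7, 8, 14, 28, 56]
Count: 8


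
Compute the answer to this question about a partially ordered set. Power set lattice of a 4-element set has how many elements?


Power set = 2^n.
2^4 = 16


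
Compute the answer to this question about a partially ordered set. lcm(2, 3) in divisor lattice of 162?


Join=lcm.
gcd(2,3)=1
lcm=6


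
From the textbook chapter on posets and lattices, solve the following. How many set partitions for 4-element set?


B(n) = number of set partitions of an n-element set.
B(n) satisfies the recurrence: B(n+1) = sum_k C(n,k)*B(k).
B(4) = 15


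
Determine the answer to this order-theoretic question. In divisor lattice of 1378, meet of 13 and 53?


In a divisor lattice, meet = gcd (greatest common divisor).
By Euclidean algorithm or factoring: gcd(13,53) = 1


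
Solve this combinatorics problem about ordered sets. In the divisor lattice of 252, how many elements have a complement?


An element a is complemented if some b has a meet b = bottom, a join b = top.
a is complemented iff gcd(a, n/a)=1, i.e. a is a unitary divisor of 252.
Complemented elements: 1, 4, 7, 9, 28, 36, ... (2 more)
Count: 8


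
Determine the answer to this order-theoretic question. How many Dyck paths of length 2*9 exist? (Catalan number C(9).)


C(n) = C(2n, n) / (n+1).
C(18, 9) = 48620
C(9) = 48620 / 10 = 4862


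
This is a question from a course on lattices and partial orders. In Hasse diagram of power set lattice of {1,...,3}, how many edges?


A cover relation a -< b holds when a < b with no c strictly between.
Cover relations:
  {} -< {1}
  {} -< {2}
  {} -< {3}
  {1} -< {1,2}
  {1} -< {1,3}
  {2} -< {1,2}
  {2} -< {2,3}
  {3} -< {1,3}
  ...4 more
Total: 12


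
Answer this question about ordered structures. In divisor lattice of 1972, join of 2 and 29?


In a divisor lattice, join = lcm (least common multiple).
gcd(2,29) = 1
lcm(2,29) = 2*29/gcd = 58/1 = 58


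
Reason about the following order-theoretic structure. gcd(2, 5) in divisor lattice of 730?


Meet=gcd.
gcd(2,5)=1


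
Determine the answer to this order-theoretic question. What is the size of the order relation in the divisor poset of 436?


The order relation is {(a,b) : a <= b}, reflexive so it includes (a,a).
Examples: (1,1), (1,109), (1,2), (1,218), (1,4), ...
Total ordered pairs: 18


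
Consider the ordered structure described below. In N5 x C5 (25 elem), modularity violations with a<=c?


Modular law: if a <= c then a v (b ^ c) = (a v b) ^ c.
Check all triples (a,b,c) with a <= c among 25 elements.
  e.g. a=(a,0), b=(c,0), c=(b,0): lhs=(a,0) != rhs=(b,0)
  e.g. a=(a,0), b=(c,1), c=(b,0): lhs=(a,0) != rhs=(b,0)
Total violating triples: 75


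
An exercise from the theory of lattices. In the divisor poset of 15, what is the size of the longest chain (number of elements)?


A chain is a totally ordered subset; we count the number of elements in a maximum chain.
Compute, for each element x, the size of the longest chain ending at x:
  1: 1
  3: 2
  5: 2
  15: 3
A maximum chain: 1 < 3 < 15
Number of elements in the longest chain: 3


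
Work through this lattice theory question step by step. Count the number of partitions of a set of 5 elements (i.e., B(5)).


B(n) = number of set partitions of an n-element set.
B(n) satisfies the recurrence: B(n+1) = sum_k C(n,k)*B(k).
B(5) = 52


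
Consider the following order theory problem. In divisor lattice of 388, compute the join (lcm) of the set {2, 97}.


In a divisor lattice, join = lcm (least common multiple).
Compute lcm iteratively: start with first element, then lcm(current, next).
Elements: [2, 97]
lcm(2,97) = 194
Final lcm = 194


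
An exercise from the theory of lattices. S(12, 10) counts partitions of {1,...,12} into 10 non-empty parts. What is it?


S(n,k) = k*S(n-1,k) + S(n-1,k-1).
S(11,10) = 55, S(11,9) = 1155
S(12,10) = 10*55 + 1155 = 550 + 1155
S(12,10) = 1705


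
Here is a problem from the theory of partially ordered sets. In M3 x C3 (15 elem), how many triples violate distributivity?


Distributive law: a ^ (b v c) = (a ^ b) v (a ^ c).
Check all 15^3 = 3375 ordered triples (a,b,c).
  e.g. a=(a1,0), b=(a2,0), c=(a3,0): lhs=(a1,0) != rhs=(0,0)
  e.g. a=(a1,0), b=(a2,0), c=(a3,1): lhs=(a1,0) != rhs=(0,0)
Total violating triples: 162


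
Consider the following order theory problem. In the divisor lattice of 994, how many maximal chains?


A maximal chain goes from the minimum element to a maximal element via cover relations.
Counting all min-to-max paths in the cover graph.
Total maximal chains: 6


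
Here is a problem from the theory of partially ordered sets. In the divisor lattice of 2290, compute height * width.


Height = length of longest chain minus 1; width = size of largest antichain.
A maximum chain: 1 | 229 | 1145 | 2290  (height 3).
A maximum antichain: {2, 5, 229}  (width 3).
Product = 3 * 3 = 9


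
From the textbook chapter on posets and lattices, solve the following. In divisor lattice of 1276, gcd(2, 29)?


Meet=gcd.
gcd(2,29)=1


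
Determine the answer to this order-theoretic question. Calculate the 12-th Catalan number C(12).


C(n) = C(2n, n) / (n+1).
C(24, 12) = 2704156
C(12) = 2704156 / 13 = 208012


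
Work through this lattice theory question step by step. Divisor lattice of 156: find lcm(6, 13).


In a divisor lattice, join = lcm (least common multiple).
gcd(6,13) = 1
lcm(6,13) = 6*13/gcd = 78/1 = 78


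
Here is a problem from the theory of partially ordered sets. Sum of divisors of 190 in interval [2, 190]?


Interval [2,190] in divisors of 190: [2, 10, 38, 190]
Sum = 240


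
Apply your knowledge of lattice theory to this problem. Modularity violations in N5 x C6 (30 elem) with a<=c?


Modular law: if a <= c then a v (b ^ c) = (a v b) ^ c.
Check all triples (a,b,c) with a <= c among 30 elements.
  e.g. a=(a,0), b=(c,0), c=(b,0): lhs=(a,0) != rhs=(b,0)
  e.g. a=(a,0), b=(c,1), c=(b,0): lhs=(a,0) != rhs=(b,0)
Total violating triples: 126


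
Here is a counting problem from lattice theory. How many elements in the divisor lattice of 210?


Divisors of 210: [1, 2, 3, 5, 6, 7, 10, 14, 15, 21, 30, 35, 42, 70, 105, 210]
Count: 16


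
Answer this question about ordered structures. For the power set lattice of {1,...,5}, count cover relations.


A cover relation a -< b holds when a < b with no c strictly between.
Cover relations:
  {} -< {1}
  {} -< {2}
  {} -< {3}
  {} -< {4}
  {} -< {5}
  {1} -< {1,2}
  {1} -< {1,3}
  {1} -< {1,4}
  ...72 more
Total: 80


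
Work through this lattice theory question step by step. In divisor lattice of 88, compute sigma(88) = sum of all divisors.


sigma(n) = sum of divisors.
Divisors of 88: [1, 2, 4, 8, 11, 22, 44, 88]
Sum = 180


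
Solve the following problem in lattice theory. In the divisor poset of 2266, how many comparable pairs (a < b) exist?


A comparable pair {a,b} has a < b or b < a in the order.
Count unordered pairs where one element is strictly below the other.
Examples: {1,2}, {1,11}, {1,22}, {1,103}, ...
Total comparable pairs: 19


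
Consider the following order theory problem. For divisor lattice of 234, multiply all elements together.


Divisors of 234: [1, 2, 3, 6, 9, 13, 18, 26, 39, 78, 117, 234]
Product = n^(d(n)/2) = 234^(12/2)
Product = 164170508913216


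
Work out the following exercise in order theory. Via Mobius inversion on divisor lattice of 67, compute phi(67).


phi(n) = n * prod_{p|n} (1 - 1/p).
Prime divisors of 67: [67]
phi(67) = 67 * (1 - 1/67)
phi(67) = 66


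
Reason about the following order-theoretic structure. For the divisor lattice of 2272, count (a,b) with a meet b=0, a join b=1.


Complement pair (a,b): a meet b = bottom, a join b = top.
Here: gcd(a,b)=1 and lcm(a,b)=2272, i.e. a*b=2272 with a,b coprime.
Pairs found: (1,2272), (32,71), (71,32), (2272,1)
Total ordered pairs: 4


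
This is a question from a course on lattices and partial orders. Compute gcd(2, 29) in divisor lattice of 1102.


In a divisor lattice, meet = gcd (greatest common divisor).
By Euclidean algorithm or factoring: gcd(2,29) = 1


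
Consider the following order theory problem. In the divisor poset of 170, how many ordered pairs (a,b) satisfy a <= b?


The order relation is {(a,b) : a <= b}, reflexive so it includes (a,a).
Examples: (1,1), (1,10), (1,17), (1,170), (1,2), ...
Total ordered pairs: 27


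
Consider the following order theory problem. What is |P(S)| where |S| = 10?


Power set = 2^n.
2^10 = 1024


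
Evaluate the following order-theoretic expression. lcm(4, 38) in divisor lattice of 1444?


Join=lcm.
gcd(4,38)=2
lcm=76


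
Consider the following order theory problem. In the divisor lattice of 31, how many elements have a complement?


An element a is complemented if some b has a meet b = bottom, a join b = top.
a is complemented iff gcd(a, n/a)=1, i.e. a is a unitary divisor of 31.
Complemented elements: 1, 31
Count: 2


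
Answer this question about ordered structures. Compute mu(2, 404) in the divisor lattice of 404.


In a divisor lattice, mu(a,b) = mu(b/a) where mu is the classical Mobius function.
b/a = 404/2 = 202
Prime factorization of 202: primes [2, 101]
202 is squarefree with 2 prime factor(s), so mu(202) = (-1)^2 = 1


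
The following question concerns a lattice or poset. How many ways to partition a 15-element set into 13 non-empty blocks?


S(n,k) = k*S(n-1,k) + S(n-1,k-1).
S(14,13) = 91, S(14,12) = 3367
S(15,13) = 13*91 + 3367 = 1183 + 3367
S(15,13) = 4550


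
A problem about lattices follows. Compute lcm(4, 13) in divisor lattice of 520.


In a divisor lattice, join = lcm (least common multiple).
gcd(4,13) = 1
lcm(4,13) = 4*13/gcd = 52/1 = 52


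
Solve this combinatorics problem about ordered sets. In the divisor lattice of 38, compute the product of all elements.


Divisors of 38: [1, 2, 19, 38]
Product = n^(d(n)/2) = 38^(4/2)
Product = 1444


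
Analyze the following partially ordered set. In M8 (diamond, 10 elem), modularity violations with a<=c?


Modular law: if a <= c then a v (b ^ c) = (a v b) ^ c.
Check all triples (a,b,c) with a <= c among 10 elements.
This lattice is modular (diamonds M_m and their chain-products are modular).
Total violating triples: 0


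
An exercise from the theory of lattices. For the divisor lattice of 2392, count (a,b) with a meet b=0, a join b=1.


Complement pair (a,b): a meet b = bottom, a join b = top.
Here: gcd(a,b)=1 and lcm(a,b)=2392, i.e. a*b=2392 with a,b coprime.
Pairs found: (1,2392), (8,299), (13,184), (23,104), ... (4 more)
Total ordered pairs: 8


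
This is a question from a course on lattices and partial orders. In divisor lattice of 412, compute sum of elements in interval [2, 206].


Interval [2,206] in divisors of 412: [2, 206]
Sum = 208


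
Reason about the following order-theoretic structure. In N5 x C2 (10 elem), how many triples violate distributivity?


Distributive law: a ^ (b v c) = (a ^ b) v (a ^ c).
Check all 10^3 = 1000 ordered triples (a,b,c).
  e.g. a=(b,0), b=(a,0), c=(c,0): lhs=(b,0) != rhs=(a,0)
  e.g. a=(b,0), b=(a,0), c=(c,1): lhs=(b,0) != rhs=(a,0)
Total violating triples: 16


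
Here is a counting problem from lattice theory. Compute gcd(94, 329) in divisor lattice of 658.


In a divisor lattice, meet = gcd (greatest common divisor).
By Euclidean algorithm or factoring: gcd(94,329) = 47


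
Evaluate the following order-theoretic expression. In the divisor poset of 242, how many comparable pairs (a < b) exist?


A comparable pair {a,b} has a < b or b < a in the order.
Count unordered pairs where one element is strictly below the other.
Examples: {1,2}, {1,11}, {1,22}, {1,121}, ...
Total comparable pairs: 12


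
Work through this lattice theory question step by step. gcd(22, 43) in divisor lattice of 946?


Meet=gcd.
gcd(22,43)=1


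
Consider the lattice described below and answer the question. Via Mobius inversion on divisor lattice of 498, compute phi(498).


phi(n) = n * prod_{p|n} (1 - 1/p).
Prime divisors of 498: [2, 3, 83]
phi(498) = 498 * (1 - 1/2) * (1 - 1/3) * (1 - 1/83)
phi(498) = 164


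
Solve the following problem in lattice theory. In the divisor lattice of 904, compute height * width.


Height = length of longest chain minus 1; width = size of largest antichain.
A maximum chain: 1 | 113 | 226 | 452 | 904  (height 4).
A maximum antichain: {2, 113}  (width 2).
Product = 4 * 2 = 8


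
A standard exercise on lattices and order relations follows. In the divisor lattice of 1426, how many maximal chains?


A maximal chain goes from the minimum element to a maximal element via cover relations.
Counting all min-to-max paths in the cover graph.
Total maximal chains: 6


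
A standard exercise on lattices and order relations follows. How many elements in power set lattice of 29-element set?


Power set = 2^n.
2^29 = 536870912


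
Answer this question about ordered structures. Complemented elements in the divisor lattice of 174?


An element a is complemented if some b has a meet b = bottom, a join b = top.
a is complemented iff gcd(a, n/a)=1, i.e. a is a unitary divisor of 174.
Complemented elements: 1, 2, 3, 6, 29, 58, ... (2 more)
Count: 8


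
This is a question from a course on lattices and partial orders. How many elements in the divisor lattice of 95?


Divisors of 95: [1, 5, 19, 95]
Count: 4


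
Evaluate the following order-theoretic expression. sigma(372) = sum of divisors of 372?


sigma(n) = sum of divisors.
Divisors of 372: [1, 2, 3, 4, 6, 12, 31, 62, 93, 124, 186, 372]
Sum = 896


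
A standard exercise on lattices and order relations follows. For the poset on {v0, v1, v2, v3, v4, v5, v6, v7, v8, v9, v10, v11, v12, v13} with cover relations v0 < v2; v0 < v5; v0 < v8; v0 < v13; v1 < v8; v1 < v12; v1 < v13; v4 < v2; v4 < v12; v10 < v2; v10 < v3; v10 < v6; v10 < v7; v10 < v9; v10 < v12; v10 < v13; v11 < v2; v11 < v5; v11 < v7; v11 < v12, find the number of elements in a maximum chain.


A chain is a totally ordered subset; we count the number of elements in a maximum chain.
Compute, for each element x, the size of the longest chain ending at x:
  v0: 1
  v1: 1
  v4: 1
  v10: 1
  v11: 1
  v3: 2
  ...
A maximum chain: v0 < v2
Number of elements in the longest chain: 2


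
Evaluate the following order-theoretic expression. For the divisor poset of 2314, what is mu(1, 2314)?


In a divisor lattice, mu(a,b) = mu(b/a) where mu is the classical Mobius function.
b/a = 2314/1 = 2314
Prime factorization of 2314: primes [2, 13, 89]
2314 is squarefree with 3 prime factor(s), so mu(2314) = (-1)^3 = -1


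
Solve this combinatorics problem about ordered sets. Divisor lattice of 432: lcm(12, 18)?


Join=lcm.
gcd(12,18)=6
lcm=36


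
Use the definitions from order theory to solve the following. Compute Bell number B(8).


B(n) = number of set partitions of an n-element set.
B(n) satisfies the recurrence: B(n+1) = sum_k C(n,k)*B(k).
B(8) = 4140


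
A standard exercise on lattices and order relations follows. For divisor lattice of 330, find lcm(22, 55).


In a divisor lattice, join = lcm (least common multiple).
Compute lcm iteratively: start with first element, then lcm(current, next).
Elements: [22, 55]
lcm(22,55) = 110
Final lcm = 110


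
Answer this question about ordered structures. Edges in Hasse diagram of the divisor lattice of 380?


A cover relation a -< b holds when a < b with no c strictly between.
Cover relations:
  1 -< 2
  1 -< 5
  1 -< 19
  2 -< 4
  2 -< 10
  2 -< 38
  4 -< 20
  4 -< 76
  ...12 more
Total: 20


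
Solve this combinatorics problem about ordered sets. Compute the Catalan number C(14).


C(n) = C(2n, n) / (n+1).
C(28, 14) = 40116600
C(14) = 40116600 / 15 = 2674440


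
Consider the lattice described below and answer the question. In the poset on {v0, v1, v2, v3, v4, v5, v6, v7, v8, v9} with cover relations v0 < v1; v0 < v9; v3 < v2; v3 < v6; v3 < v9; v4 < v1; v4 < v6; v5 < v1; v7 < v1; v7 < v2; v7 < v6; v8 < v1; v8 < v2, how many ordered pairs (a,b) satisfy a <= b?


The order relation is {(a,b) : a <= b}, reflexive so it includes (a,a).
Examples: (v0,v0), (v0,v1), (v0,v9), (v1,v1), (v2,v2), ...
Total ordered pairs: 23


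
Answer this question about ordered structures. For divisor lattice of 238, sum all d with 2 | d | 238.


Interval [2,238] in divisors of 238: [2, 14, 34, 238]
Sum = 288


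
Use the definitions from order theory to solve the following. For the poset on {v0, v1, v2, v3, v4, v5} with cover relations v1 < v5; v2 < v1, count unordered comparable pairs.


A comparable pair {a,b} has a < b or b < a in the order.
Count unordered pairs where one element is strictly below the other.
Examples: {v1,v2}, {v1,v5}, {v2,v5}
Total comparable pairs: 3


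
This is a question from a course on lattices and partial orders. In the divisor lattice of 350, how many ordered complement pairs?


Complement pair (a,b): a meet b = bottom, a join b = top.
Here: gcd(a,b)=1 and lcm(a,b)=350, i.e. a*b=350 with a,b coprime.
Pairs found: (1,350), (2,175), (7,50), (14,25), ... (4 more)
Total ordered pairs: 8


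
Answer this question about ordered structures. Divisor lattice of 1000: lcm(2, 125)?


Join=lcm.
gcd(2,125)=1
lcm=250


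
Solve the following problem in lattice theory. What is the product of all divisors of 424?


Divisors of 424: [1, 2, 4, 8, 53, 106, 212, 424]
Product = n^(d(n)/2) = 424^(8/2)
Product = 32319410176


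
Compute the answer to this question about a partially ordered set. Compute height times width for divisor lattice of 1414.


Height = length of longest chain minus 1; width = size of largest antichain.
A maximum chain: 1 | 101 | 707 | 1414  (height 3).
A maximum antichain: {2, 7, 101}  (width 3).
Product = 3 * 3 = 9


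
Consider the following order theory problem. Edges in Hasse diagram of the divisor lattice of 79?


A cover relation a -< b holds when a < b with no c strictly between.
Cover relations:
  1 -< 79
Total: 1


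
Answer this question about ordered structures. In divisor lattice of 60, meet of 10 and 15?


In a divisor lattice, meet = gcd (greatest common divisor).
By Euclidean algorithm or factoring: gcd(10,15) = 5


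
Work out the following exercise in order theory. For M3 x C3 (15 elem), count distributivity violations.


Distributive law: a ^ (b v c) = (a ^ b) v (a ^ c).
Check all 15^3 = 3375 ordered triples (a,b,c).
  e.g. a=(a1,0), b=(a2,0), c=(a3,0): lhs=(a1,0) != rhs=(0,0)
  e.g. a=(a1,0), b=(a2,0), c=(a3,1): lhs=(a1,0) != rhs=(0,0)
Total violating triples: 162


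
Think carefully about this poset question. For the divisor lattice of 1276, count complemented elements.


An element a is complemented if some b has a meet b = bottom, a join b = top.
a is complemented iff gcd(a, n/a)=1, i.e. a is a unitary divisor of 1276.
Complemented elements: 1, 4, 11, 29, 44, 116, ... (2 more)
Count: 8


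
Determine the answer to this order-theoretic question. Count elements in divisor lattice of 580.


Divisors of 580: [1, 2, 4, 5, 10, 20, 29, 58, 116, 145, 290, 580]
Count: 12


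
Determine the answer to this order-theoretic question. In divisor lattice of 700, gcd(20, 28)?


Meet=gcd.
gcd(20,28)=4


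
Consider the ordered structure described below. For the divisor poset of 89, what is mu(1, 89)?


In a divisor lattice, mu(a,b) = mu(b/a) where mu is the classical Mobius function.
b/a = 89/1 = 89
Prime factorization of 89: primes [89]
89 is squarefree with 1 prime factor(s), so mu(89) = (-1)^1 = -1


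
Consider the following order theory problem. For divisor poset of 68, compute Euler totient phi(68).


phi(n) = n * prod_{p|n} (1 - 1/p).
Prime divisors of 68: [2, 17]
phi(68) = 68 * (1 - 1/2) * (1 - 1/17)
phi(68) = 32


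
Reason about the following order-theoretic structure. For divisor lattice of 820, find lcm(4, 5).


In a divisor lattice, join = lcm (least common multiple).
Compute lcm iteratively: start with first element, then lcm(current, next).
Elements: [4, 5]
lcm(4,5) = 20
Final lcm = 20


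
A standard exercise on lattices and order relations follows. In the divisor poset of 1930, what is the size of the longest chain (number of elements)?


A chain is a totally ordered subset; we count the number of elements in a maximum chain.
Compute, for each element x, the size of the longest chain ending at x:
  1: 1
  2: 2
  5: 2
  193: 2
  10: 3
  386: 3
  ...
A maximum chain: 1 < 2 < 10 < 1930
Number of elements in the longest chain: 4


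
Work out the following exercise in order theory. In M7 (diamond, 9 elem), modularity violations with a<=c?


Modular law: if a <= c then a v (b ^ c) = (a v b) ^ c.
Check all triples (a,b,c) with a <= c among 9 elements.
This lattice is modular (diamonds M_m and their chain-products are modular).
Total violating triples: 0


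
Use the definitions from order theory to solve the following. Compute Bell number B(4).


B(n) = number of set partitions of an n-element set.
B(n) satisfies the recurrence: B(n+1) = sum_k C(n,k)*B(k).
B(4) = 15


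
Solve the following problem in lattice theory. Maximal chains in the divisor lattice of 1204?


A maximal chain goes from the minimum element to a maximal element via cover relations.
Counting all min-to-max paths in the cover graph.
Total maximal chains: 12


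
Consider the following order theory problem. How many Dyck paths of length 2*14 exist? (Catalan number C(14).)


C(n) = C(2n, n) / (n+1).
C(28, 14) = 40116600
C(14) = 40116600 / 15 = 2674440


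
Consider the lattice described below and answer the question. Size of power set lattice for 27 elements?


Power set = 2^n.
2^27 = 134217728


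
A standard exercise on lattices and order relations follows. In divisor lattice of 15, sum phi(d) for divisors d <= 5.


Divisors of 15 up to 5: [1, 3, 5]
phi values: [1, 2, 4]
Sum = 7


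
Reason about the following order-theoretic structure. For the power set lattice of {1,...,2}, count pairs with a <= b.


The order relation is {(a,b) : a <= b}, reflexive so it includes (a,a).
Examples: ({},{}), ({},{1,2}), ({},{1}), ({},{2}), ({1,2},{1,2}), ...
Total ordered pairs: 9
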